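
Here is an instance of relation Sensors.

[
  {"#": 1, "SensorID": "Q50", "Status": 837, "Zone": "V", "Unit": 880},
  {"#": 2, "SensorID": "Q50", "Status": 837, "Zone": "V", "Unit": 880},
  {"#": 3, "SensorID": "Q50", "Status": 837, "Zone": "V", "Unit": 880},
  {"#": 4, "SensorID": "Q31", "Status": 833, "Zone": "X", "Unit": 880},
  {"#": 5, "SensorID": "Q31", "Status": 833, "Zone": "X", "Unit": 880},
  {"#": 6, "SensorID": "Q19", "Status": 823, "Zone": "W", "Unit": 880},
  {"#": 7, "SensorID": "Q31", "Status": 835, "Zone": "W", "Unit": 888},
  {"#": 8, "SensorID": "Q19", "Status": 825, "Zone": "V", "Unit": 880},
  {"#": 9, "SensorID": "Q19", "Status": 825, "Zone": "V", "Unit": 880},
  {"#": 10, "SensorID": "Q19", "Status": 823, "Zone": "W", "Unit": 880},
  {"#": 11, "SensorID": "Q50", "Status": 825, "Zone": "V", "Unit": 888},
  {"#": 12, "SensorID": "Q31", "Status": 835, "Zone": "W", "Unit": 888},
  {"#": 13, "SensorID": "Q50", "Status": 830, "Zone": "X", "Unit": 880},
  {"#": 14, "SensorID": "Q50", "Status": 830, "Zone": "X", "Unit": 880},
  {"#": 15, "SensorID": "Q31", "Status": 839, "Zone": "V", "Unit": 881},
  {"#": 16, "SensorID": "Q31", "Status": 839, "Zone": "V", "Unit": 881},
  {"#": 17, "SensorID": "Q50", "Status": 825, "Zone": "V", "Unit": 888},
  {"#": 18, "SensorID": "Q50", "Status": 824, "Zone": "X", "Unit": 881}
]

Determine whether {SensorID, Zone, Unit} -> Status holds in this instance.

Yes

(SensorID=Q50, Zone=V, Unit=880): rows 1, 2, 3 → Status = 837, 837, 837 ✓
(SensorID=Q31, Zone=X, Unit=880): rows 4, 5 → Status = 833, 833 ✓
(SensorID=Q19, Zone=W, Unit=880): rows 6, 10 → Status = 823, 823 ✓
(SensorID=Q31, Zone=W, Unit=888): rows 7, 12 → Status = 835, 835 ✓
(SensorID=Q19, Zone=V, Unit=880): rows 8, 9 → Status = 825, 825 ✓
(SensorID=Q50, Zone=V, Unit=888): rows 11, 17 → Status = 825, 825 ✓
(SensorID=Q50, Zone=X, Unit=880): rows 13, 14 → Status = 830, 830 ✓
(SensorID=Q31, Zone=V, Unit=881): rows 15, 16 → Status = 839, 839 ✓
(SensorID=Q50, Zone=X, Unit=881): row 18 → Status = 824 ✓
Every {SensorID, Zone, Unit} value is associated with a single Status value, so {SensorID, Zone, Unit} -> Status holds.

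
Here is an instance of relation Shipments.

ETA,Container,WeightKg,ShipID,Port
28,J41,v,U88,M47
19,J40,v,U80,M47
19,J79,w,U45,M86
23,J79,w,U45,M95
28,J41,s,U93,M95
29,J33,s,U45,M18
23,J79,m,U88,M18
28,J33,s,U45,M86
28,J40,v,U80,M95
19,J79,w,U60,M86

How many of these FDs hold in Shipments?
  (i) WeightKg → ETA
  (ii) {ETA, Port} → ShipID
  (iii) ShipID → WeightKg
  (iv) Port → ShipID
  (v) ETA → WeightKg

(i) WeightKg → ETA: WeightKg=v: 3 rows → ETA takes values {28, 19} — violation; WeightKg=w: 3 rows → ETA takes values {19, 23} — violation; WeightKg=s: 3 rows → ETA takes values {28, 29} — violation — fails.
(ii) {ETA, Port} → ShipID: (ETA=19, Port=M86): 2 rows → ShipID takes values {U45, U60} — violation; (ETA=28, Port=M95): 2 rows → ShipID takes values {U93, U80} — violation — fails.
(iii) ShipID → WeightKg: ShipID=U88: 2 rows → WeightKg takes values {v, m} — violation; ShipID=U45: 4 rows → WeightKg takes values {w, s} — violation — fails.
(iv) Port → ShipID: Port=M47: 2 rows → ShipID takes values {U88, U80} — violation; Port=M86: 3 rows → ShipID takes values {U45, U60} — violation; Port=M95: 3 rows → ShipID takes values {U45, U93, U80} — violation; Port=M18: 2 rows → ShipID takes values {U45, U88} — violation — fails.
(v) ETA → WeightKg: ETA=28: 4 rows → WeightKg takes values {v, s} — violation; ETA=19: 3 rows → WeightKg takes values {v, w} — violation; ETA=23: 2 rows → WeightKg takes values {w, m} — violation — fails.
None of the 5 dependencies hold.

0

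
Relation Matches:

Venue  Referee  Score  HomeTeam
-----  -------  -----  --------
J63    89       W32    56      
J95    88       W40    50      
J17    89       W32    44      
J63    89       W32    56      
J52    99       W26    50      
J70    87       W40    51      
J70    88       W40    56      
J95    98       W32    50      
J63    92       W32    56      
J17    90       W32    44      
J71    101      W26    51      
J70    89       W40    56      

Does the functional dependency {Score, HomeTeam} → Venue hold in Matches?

Yes

(Score=W32, HomeTeam=56): 3 rows → Venue = J63, J63, J63 ✓
(Score=W40, HomeTeam=50): 1 row → Venue = J95 ✓
(Score=W32, HomeTeam=44): 2 rows → Venue = J17, J17 ✓
(Score=W26, HomeTeam=50): 1 row → Venue = J52 ✓
(Score=W40, HomeTeam=51): 1 row → Venue = J70 ✓
(Score=W40, HomeTeam=56): 2 rows → Venue = J70, J70 ✓
(Score=W32, HomeTeam=50): 1 row → Venue = J95 ✓
(Score=W26, HomeTeam=51): 1 row → Venue = J71 ✓
Every {Score, HomeTeam} value is associated with a single Venue value, so {Score, HomeTeam} → Venue holds.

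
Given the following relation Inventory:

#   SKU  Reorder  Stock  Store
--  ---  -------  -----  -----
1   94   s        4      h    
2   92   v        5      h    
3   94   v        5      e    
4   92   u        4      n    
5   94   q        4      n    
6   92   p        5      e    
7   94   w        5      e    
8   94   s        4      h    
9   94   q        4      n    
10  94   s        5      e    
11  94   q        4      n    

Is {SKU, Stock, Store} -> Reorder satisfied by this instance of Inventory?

(SKU=94, Stock=4, Store=h): rows 1, 8 → Reorder = s, s ✓
(SKU=92, Stock=5, Store=h): row 2 → Reorder = v ✓
(SKU=94, Stock=5, Store=e): rows 3, 7, 10 → Reorder takes values {v, w, s} — violation
(SKU=92, Stock=4, Store=n): row 4 → Reorder = u ✓
(SKU=94, Stock=4, Store=n): rows 5, 9, 11 → Reorder = q, q, q ✓
(SKU=92, Stock=5, Store=e): row 6 → Reorder = p ✓
Two rows agree on {SKU, Stock, Store} but differ on Reorder, so {SKU, Stock, Store} -> Reorder does not hold.

No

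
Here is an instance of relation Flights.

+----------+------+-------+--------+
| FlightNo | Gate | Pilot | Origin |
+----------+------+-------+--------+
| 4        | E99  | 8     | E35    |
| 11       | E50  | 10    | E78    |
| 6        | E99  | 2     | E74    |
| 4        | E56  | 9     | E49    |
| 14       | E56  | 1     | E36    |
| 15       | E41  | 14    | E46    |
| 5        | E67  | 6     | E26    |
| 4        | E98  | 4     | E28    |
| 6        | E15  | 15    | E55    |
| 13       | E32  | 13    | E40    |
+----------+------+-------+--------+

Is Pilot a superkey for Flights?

All 10 rows have distinct Pilot values, so Pilot → (all attributes) holds and Pilot is a superkey.

Yes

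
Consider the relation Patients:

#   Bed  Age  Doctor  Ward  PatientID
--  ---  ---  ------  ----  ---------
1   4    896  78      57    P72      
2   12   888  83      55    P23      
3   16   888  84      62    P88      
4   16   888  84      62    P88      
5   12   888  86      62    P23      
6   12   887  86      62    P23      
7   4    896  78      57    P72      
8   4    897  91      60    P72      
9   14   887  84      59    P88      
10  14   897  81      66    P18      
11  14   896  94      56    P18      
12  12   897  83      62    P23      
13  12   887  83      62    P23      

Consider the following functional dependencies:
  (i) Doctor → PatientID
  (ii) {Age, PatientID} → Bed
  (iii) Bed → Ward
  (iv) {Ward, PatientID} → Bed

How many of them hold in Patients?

(i) Doctor → PatientID: every LHS value maps to a single RHS value — holds.
(ii) {Age, PatientID} → Bed: every LHS value maps to a single RHS value — holds.
(iii) Bed → Ward: Bed=4: rows 1, 7, 8 → Ward takes values {57, 60} — violation; Bed=12: rows 2, 5, 6, 12, 13 → Ward takes values {55, 62} — violation; Bed=14: rows 9, 10, 11 → Ward takes values {59, 66, 56} — violation — fails.
(iv) {Ward, PatientID} → Bed: every LHS value maps to a single RHS value — holds.
3 of the 4 dependencies hold.

3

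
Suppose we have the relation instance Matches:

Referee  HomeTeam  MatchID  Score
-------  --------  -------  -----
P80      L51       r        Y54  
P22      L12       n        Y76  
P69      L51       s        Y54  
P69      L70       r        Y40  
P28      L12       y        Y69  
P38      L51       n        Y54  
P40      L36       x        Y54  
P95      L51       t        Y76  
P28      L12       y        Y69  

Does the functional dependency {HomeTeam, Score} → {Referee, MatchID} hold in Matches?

(HomeTeam=L51, Score=Y54): 3 rows → {Referee,MatchID} takes values {(P80, r), (P69, s), (P38, n)} — violation
(HomeTeam=L12, Score=Y76): 1 row → {Referee,MatchID} = (P22, n) ✓
(HomeTeam=L70, Score=Y40): 1 row → {Referee,MatchID} = (P69, r) ✓
(HomeTeam=L12, Score=Y69): 2 rows → {Referee,MatchID} = (P28, y), (P28, y) ✓
(HomeTeam=L36, Score=Y54): 1 row → {Referee,MatchID} = (P40, x) ✓
(HomeTeam=L51, Score=Y76): 1 row → {Referee,MatchID} = (P95, t) ✓
Two rows agree on {HomeTeam, Score} but differ on {Referee, MatchID}, so {HomeTeam, Score} → {Referee, MatchID} does not hold.

No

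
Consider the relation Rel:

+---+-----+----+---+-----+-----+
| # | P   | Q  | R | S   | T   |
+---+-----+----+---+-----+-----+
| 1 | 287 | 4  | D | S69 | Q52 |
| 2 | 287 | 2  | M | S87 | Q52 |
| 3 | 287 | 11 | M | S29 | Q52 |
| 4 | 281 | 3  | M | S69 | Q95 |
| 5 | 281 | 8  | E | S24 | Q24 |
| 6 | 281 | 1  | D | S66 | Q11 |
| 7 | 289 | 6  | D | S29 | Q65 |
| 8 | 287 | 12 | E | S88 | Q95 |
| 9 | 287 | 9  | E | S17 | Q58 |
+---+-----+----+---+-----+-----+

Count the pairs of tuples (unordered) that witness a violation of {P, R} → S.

(P=287, R=M): violating pairs (2,3) — 1 pair.
(P=287, R=E): violating pairs (8,9) — 1 pair.

2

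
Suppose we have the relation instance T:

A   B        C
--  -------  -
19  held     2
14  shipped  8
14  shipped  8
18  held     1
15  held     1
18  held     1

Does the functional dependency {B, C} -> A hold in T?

(B=held, C=2): 1 row → A = 19 ✓
(B=shipped, C=8): 2 rows → A = 14, 14 ✓
(B=held, C=1): 3 rows → A takes values {18, 15} — violation
Two rows agree on {B, C} but differ on A, so {B, C} -> A does not hold.

No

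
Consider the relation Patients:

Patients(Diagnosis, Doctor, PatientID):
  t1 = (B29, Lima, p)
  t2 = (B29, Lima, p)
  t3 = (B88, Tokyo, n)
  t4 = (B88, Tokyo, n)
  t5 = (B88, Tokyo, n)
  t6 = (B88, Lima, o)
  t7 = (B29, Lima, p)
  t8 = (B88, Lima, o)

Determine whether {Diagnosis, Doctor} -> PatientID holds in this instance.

(Diagnosis=B29, Doctor=Lima): rows 1, 2, 7 → PatientID = p, p, p ✓
(Diagnosis=B88, Doctor=Tokyo): rows 3, 4, 5 → PatientID = n, n, n ✓
(Diagnosis=B88, Doctor=Lima): rows 6, 8 → PatientID = o, o ✓
Every {Diagnosis, Doctor} value is associated with a single PatientID value, so {Diagnosis, Doctor} -> PatientID holds.

Yes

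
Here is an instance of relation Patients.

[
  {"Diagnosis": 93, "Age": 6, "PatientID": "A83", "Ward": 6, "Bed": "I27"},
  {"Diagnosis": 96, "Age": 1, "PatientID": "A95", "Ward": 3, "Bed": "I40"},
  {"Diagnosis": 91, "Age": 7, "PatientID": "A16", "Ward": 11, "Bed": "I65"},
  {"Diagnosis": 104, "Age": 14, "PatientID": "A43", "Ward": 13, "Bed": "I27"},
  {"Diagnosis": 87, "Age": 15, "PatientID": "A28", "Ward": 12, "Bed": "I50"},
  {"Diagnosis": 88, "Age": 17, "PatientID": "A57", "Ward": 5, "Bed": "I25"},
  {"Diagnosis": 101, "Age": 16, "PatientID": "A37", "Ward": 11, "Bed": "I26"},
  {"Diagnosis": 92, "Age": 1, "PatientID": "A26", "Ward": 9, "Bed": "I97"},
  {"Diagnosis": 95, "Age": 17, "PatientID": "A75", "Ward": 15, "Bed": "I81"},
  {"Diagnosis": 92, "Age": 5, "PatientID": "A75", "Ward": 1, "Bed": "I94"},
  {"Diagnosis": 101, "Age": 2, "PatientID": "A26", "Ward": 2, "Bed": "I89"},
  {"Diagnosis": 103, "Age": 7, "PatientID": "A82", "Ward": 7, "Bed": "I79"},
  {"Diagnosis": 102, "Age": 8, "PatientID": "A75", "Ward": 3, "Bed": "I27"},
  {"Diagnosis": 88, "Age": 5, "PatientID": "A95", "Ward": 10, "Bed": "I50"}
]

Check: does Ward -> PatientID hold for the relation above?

Ward=6: 1 row → PatientID = A83 ✓
Ward=3: 2 rows → PatientID takes values {A95, A75} — violation
Ward=11: 2 rows → PatientID takes values {A16, A37} — violation
Ward=13: 1 row → PatientID = A43 ✓
Ward=12: 1 row → PatientID = A28 ✓
Ward=5: 1 row → PatientID = A57 ✓
Ward=9: 1 row → PatientID = A26 ✓
Ward=15: 1 row → PatientID = A75 ✓
Ward=1: 1 row → PatientID = A75 ✓
Ward=2: 1 row → PatientID = A26 ✓
Ward=7: 1 row → PatientID = A82 ✓
Ward=10: 1 row → PatientID = A95 ✓
Two rows agree on Ward but differ on PatientID, so Ward -> PatientID does not hold.

No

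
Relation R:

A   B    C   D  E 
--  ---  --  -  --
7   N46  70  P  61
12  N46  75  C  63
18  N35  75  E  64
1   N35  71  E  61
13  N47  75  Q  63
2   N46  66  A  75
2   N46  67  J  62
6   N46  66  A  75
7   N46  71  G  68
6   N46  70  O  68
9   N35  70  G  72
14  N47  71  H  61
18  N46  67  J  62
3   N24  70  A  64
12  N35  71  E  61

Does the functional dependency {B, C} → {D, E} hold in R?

(B=N46, C=70): 2 rows → {D,E} takes values {(P, 61), (O, 68)} — violation
(B=N46, C=75): 1 row → {D,E} = (C, 63) ✓
(B=N35, C=75): 1 row → {D,E} = (E, 64) ✓
(B=N35, C=71): 2 rows → {D,E} = (E, 61), (E, 61) ✓
(B=N47, C=75): 1 row → {D,E} = (Q, 63) ✓
(B=N46, C=66): 2 rows → {D,E} = (A, 75), (A, 75) ✓
(B=N46, C=67): 2 rows → {D,E} = (J, 62), (J, 62) ✓
(B=N46, C=71): 1 row → {D,E} = (G, 68) ✓
(B=N35, C=70): 1 row → {D,E} = (G, 72) ✓
(B=N47, C=71): 1 row → {D,E} = (H, 61) ✓
(B=N24, C=70): 1 row → {D,E} = (A, 64) ✓
Two rows agree on {B, C} but differ on {D, E}, so {B, C} → {D, E} does not hold.

No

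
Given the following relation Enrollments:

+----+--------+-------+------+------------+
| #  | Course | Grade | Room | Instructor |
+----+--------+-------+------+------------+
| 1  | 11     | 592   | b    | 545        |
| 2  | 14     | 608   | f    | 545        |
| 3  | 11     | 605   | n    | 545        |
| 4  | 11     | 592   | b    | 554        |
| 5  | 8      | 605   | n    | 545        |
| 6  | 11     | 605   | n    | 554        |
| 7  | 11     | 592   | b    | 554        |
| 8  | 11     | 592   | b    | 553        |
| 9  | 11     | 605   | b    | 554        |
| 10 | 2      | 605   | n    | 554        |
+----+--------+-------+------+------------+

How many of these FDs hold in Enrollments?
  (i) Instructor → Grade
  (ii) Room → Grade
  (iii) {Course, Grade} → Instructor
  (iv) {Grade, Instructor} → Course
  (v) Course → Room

(i) Instructor → Grade: Instructor=545: rows 1, 2, 3, 5 → Grade takes values {592, 608, 605} — violation; Instructor=554: rows 4, 6, 7, 9, 10 → Grade takes values {592, 605} — violation — fails.
(ii) Room → Grade: Room=b: rows 1, 4, 7, 8, 9 → Grade takes values {592, 605} — violation — fails.
(iii) {Course, Grade} → Instructor: (Course=11, Grade=592): rows 1, 4, 7, 8 → Instructor takes values {545, 554, 553} — violation; (Course=11, Grade=605): rows 3, 6, 9 → Instructor takes values {545, 554} — violation — fails.
(iv) {Grade, Instructor} → Course: (Grade=605, Instructor=545): rows 3, 5 → Course takes values {11, 8} — violation; (Grade=605, Instructor=554): rows 6, 9, 10 → Course takes values {11, 2} — violation — fails.
(v) Course → Room: Course=11: rows 1, 3, 4, 6, 7, 8, 9 → Room takes values {b, n} — violation — fails.
None of the 5 dependencies hold.

0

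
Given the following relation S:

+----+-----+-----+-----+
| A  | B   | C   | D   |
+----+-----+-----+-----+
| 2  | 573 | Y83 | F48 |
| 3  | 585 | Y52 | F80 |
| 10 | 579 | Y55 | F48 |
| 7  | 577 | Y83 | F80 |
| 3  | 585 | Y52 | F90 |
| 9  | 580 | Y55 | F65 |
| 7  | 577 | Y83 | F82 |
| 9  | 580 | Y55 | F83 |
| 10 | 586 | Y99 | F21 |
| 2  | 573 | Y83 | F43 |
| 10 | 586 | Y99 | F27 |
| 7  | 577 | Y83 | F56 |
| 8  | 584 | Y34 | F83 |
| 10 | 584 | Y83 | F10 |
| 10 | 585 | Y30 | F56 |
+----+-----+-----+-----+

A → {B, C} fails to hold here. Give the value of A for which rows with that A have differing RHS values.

10

A=2: 2 rows → {B,C} = (573, Y83), (573, Y83) ✓
A=3: 2 rows → {B,C} = (585, Y52), (585, Y52) ✓
A=10: 5 rows → {B,C} takes values {(579, Y55), (586, Y99), (584, Y83), (585, Y30)} — violation
A=7: 3 rows → {B,C} = (577, Y83), (577, Y83), (577, Y83) ✓
A=9: 2 rows → {B,C} = (580, Y55), (580, Y55) ✓
A=8: 1 row → {B,C} = (584, Y34) ✓
The only A value with inconsistent RHS is A=10.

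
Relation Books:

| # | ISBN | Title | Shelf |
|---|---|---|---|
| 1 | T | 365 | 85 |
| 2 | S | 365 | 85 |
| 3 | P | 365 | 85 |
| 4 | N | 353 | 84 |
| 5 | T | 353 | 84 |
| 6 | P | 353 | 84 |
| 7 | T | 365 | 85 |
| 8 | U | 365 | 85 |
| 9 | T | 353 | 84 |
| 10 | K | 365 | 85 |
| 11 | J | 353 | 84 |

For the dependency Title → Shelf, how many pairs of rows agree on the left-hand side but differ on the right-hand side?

0

Title=365: all 6 rows agree on Shelf — 0 pairs.
Title=353: all 5 rows agree on Shelf — 0 pairs.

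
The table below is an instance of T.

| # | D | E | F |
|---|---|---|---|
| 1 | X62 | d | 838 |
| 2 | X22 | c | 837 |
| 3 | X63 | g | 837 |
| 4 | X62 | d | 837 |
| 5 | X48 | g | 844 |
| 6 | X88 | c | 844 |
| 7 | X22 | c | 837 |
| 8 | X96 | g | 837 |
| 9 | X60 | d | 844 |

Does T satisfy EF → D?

No

(E=d, F=838): row 1 → D = X62 ✓
(E=c, F=837): rows 2, 7 → D = X22, X22 ✓
(E=g, F=837): rows 3, 8 → D takes values {X63, X96} — violation
(E=d, F=837): row 4 → D = X62 ✓
(E=g, F=844): row 5 → D = X48 ✓
(E=c, F=844): row 6 → D = X88 ✓
(E=d, F=844): row 9 → D = X60 ✓
Two rows agree on EF but differ on D, so EF → D does not hold.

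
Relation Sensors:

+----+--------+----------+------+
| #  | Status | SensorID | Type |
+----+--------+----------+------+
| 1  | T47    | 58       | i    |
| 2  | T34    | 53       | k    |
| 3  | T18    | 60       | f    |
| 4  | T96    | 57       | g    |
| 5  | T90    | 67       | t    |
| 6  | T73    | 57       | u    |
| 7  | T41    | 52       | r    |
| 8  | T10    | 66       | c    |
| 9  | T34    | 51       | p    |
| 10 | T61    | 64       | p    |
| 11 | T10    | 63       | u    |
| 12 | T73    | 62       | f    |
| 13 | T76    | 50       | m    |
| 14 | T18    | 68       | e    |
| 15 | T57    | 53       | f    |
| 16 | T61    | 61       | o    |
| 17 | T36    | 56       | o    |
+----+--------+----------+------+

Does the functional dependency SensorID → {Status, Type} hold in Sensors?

No

SensorID=58: row 1 → {Status,Type} = (T47, i) ✓
SensorID=53: rows 2, 15 → {Status,Type} takes values {(T34, k), (T57, f)} — violation
SensorID=60: row 3 → {Status,Type} = (T18, f) ✓
SensorID=57: rows 4, 6 → {Status,Type} takes values {(T96, g), (T73, u)} — violation
SensorID=67: row 5 → {Status,Type} = (T90, t) ✓
SensorID=52: row 7 → {Status,Type} = (T41, r) ✓
SensorID=66: row 8 → {Status,Type} = (T10, c) ✓
SensorID=51: row 9 → {Status,Type} = (T34, p) ✓
SensorID=64: row 10 → {Status,Type} = (T61, p) ✓
SensorID=63: row 11 → {Status,Type} = (T10, u) ✓
SensorID=62: row 12 → {Status,Type} = (T73, f) ✓
SensorID=50: row 13 → {Status,Type} = (T76, m) ✓
SensorID=68: row 14 → {Status,Type} = (T18, e) ✓
SensorID=61: row 16 → {Status,Type} = (T61, o) ✓
SensorID=56: row 17 → {Status,Type} = (T36, o) ✓
Two rows agree on SensorID but differ on {Status, Type}, so SensorID → {Status, Type} does not hold.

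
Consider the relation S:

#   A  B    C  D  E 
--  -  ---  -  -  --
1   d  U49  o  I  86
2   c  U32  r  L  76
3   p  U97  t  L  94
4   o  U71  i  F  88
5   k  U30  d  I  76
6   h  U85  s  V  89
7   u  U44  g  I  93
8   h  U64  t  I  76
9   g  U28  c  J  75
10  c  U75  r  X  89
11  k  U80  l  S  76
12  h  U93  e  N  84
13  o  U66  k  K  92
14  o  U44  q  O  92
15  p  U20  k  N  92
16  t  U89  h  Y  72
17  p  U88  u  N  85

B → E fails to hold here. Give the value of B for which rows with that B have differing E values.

B=U49: row 1 → E = 86 ✓
B=U32: row 2 → E = 76 ✓
B=U97: row 3 → E = 94 ✓
B=U71: row 4 → E = 88 ✓
B=U30: row 5 → E = 76 ✓
B=U85: row 6 → E = 89 ✓
B=U44: rows 7, 14 → E takes values {93, 92} — violation
B=U64: row 8 → E = 76 ✓
B=U28: row 9 → E = 75 ✓
B=U75: row 10 → E = 89 ✓
B=U80: row 11 → E = 76 ✓
B=U93: row 12 → E = 84 ✓
B=U66: row 13 → E = 92 ✓
B=U20: row 15 → E = 92 ✓
B=U89: row 16 → E = 72 ✓
B=U88: row 17 → E = 85 ✓
The only B value with inconsistent E is B=U44.

U44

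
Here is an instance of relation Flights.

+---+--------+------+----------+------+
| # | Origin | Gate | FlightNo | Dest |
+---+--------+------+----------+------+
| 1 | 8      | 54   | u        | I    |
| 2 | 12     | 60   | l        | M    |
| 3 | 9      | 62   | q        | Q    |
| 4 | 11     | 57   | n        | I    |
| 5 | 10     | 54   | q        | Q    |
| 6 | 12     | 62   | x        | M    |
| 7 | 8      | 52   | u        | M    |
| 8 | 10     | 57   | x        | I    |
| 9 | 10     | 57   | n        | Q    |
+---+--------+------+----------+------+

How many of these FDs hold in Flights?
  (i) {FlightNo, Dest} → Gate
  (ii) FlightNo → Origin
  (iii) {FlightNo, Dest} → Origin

0

(i) {FlightNo, Dest} → Gate: (FlightNo=q, Dest=Q): rows 3, 5 → Gate takes values {62, 54} — violation — fails.
(ii) FlightNo → Origin: FlightNo=q: rows 3, 5 → Origin takes values {9, 10} — violation; FlightNo=n: rows 4, 9 → Origin takes values {11, 10} — violation; FlightNo=x: rows 6, 8 → Origin takes values {12, 10} — violation — fails.
(iii) {FlightNo, Dest} → Origin: (FlightNo=q, Dest=Q): rows 3, 5 → Origin takes values {9, 10} — violation — fails.
None of the 3 dependencies hold.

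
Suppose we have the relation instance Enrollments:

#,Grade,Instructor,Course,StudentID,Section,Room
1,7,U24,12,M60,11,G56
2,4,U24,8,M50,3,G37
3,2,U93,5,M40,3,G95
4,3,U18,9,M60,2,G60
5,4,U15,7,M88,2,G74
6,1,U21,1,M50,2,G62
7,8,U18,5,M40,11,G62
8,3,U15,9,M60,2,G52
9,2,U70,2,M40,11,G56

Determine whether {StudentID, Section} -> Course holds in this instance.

(StudentID=M60, Section=11): row 1 → Course = 12 ✓
(StudentID=M50, Section=3): row 2 → Course = 8 ✓
(StudentID=M40, Section=3): row 3 → Course = 5 ✓
(StudentID=M60, Section=2): rows 4, 8 → Course = 9, 9 ✓
(StudentID=M88, Section=2): row 5 → Course = 7 ✓
(StudentID=M50, Section=2): row 6 → Course = 1 ✓
(StudentID=M40, Section=11): rows 7, 9 → Course takes values {5, 2} — violation
Two rows agree on {StudentID, Section} but differ on Course, so {StudentID, Section} -> Course does not hold.

No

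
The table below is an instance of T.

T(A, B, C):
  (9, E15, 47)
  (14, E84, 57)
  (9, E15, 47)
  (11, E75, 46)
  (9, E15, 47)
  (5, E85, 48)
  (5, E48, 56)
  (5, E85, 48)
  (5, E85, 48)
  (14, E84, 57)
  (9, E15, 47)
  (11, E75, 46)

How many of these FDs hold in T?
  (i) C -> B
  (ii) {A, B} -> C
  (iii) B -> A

(i) C -> B: every LHS value maps to a single RHS value — holds.
(ii) {A, B} -> C: every LHS value maps to a single RHS value — holds.
(iii) B -> A: every LHS value maps to a single RHS value — holds.
3 of the 3 dependencies hold.

3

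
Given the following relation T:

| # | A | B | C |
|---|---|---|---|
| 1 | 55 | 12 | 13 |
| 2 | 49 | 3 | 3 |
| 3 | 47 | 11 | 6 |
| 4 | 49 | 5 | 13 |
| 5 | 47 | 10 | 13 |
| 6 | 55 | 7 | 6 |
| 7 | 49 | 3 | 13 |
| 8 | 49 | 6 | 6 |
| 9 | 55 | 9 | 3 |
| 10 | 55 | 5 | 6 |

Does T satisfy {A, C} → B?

No

(A=55, C=13): row 1 → B = 12 ✓
(A=49, C=3): row 2 → B = 3 ✓
(A=47, C=6): row 3 → B = 11 ✓
(A=49, C=13): rows 4, 7 → B takes values {5, 3} — violation
(A=47, C=13): row 5 → B = 10 ✓
(A=55, C=6): rows 6, 10 → B takes values {7, 5} — violation
(A=49, C=6): row 8 → B = 6 ✓
(A=55, C=3): row 9 → B = 9 ✓
Two rows agree on {A, C} but differ on B, so {A, C} → B does not hold.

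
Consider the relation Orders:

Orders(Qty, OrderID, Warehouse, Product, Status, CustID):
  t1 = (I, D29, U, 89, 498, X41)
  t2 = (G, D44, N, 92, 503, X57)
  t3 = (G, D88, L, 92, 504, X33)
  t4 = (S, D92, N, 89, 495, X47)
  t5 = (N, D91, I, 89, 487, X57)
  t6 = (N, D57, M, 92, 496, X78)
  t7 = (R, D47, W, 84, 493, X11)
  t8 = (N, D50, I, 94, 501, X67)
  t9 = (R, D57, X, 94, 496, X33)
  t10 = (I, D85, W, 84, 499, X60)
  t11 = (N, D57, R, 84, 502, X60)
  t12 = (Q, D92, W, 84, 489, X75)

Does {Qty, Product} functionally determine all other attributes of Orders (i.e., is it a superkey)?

No

Rows 2 and 3 have the same {Qty, Product} value (Qty=G, Product=92) but are distinct tuples, so {Qty, Product} does not determine every attribute — not a superkey.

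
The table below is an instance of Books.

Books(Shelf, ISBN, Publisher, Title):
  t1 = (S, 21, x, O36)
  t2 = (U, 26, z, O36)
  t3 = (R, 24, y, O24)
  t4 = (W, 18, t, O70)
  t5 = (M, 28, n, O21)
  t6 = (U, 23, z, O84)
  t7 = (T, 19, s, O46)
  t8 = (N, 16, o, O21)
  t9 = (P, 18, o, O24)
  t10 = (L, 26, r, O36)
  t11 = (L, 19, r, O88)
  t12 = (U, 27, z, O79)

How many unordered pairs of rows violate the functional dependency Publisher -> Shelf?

1

Publisher=z: all 3 rows agree on Shelf — 0 pairs.
Publisher=o: violating pairs (8,9) — 1 pair.
Publisher=r: all 2 rows agree on Shelf — 0 pairs.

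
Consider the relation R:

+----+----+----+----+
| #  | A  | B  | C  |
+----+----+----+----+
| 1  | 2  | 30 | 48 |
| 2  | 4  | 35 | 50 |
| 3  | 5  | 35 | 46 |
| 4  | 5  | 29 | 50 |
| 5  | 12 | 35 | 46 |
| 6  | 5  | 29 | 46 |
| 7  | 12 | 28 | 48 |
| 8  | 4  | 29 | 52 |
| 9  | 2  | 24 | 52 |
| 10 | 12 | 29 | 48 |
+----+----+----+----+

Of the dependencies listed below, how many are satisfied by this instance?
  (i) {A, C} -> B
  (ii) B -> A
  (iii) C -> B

0

(i) {A, C} -> B: (A=5, C=46): rows 3, 6 → B takes values {35, 29} — violation; (A=12, C=48): rows 7, 10 → B takes values {28, 29} — violation — fails.
(ii) B -> A: B=35: rows 2, 3, 5 → A takes values {4, 5, 12} — violation; B=29: rows 4, 6, 8, 10 → A takes values {5, 4, 12} — violation — fails.
(iii) C -> B: C=48: rows 1, 7, 10 → B takes values {30, 28, 29} — violation; C=50: rows 2, 4 → B takes values {35, 29} — violation; C=46: rows 3, 5, 6 → B takes values {35, 29} — violation; C=52: rows 8, 9 → B takes values {29, 24} — violation — fails.
None of the 3 dependencies hold.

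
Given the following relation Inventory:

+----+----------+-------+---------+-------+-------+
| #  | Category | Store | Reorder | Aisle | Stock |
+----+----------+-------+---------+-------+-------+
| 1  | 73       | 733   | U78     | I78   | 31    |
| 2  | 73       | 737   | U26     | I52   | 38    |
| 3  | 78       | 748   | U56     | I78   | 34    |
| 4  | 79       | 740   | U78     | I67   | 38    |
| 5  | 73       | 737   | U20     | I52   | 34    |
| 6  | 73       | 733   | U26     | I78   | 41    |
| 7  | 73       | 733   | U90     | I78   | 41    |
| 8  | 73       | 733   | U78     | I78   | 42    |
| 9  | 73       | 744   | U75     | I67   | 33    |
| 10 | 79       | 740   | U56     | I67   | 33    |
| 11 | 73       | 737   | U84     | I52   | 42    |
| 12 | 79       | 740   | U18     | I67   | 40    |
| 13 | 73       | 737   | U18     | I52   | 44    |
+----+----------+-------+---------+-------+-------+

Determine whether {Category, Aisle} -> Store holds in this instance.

(Category=73, Aisle=I78): rows 1, 6, 7, 8 → Store = 733, 733, 733, 733 ✓
(Category=73, Aisle=I52): rows 2, 5, 11, 13 → Store = 737, 737, 737, 737 ✓
(Category=78, Aisle=I78): row 3 → Store = 748 ✓
(Category=79, Aisle=I67): rows 4, 10, 12 → Store = 740, 740, 740 ✓
(Category=73, Aisle=I67): row 9 → Store = 744 ✓
Every {Category, Aisle} value is associated with a single Store value, so {Category, Aisle} -> Store holds.

Yes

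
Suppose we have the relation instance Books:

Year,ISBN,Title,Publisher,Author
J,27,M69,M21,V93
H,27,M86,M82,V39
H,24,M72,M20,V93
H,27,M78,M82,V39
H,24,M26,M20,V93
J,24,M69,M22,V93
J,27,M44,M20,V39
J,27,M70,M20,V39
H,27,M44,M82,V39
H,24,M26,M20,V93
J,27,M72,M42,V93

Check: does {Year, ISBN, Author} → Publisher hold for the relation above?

(Year=J, ISBN=27, Author=V93): 2 rows → Publisher takes values {M21, M42} — violation
(Year=H, ISBN=27, Author=V39): 3 rows → Publisher = M82, M82, M82 ✓
(Year=H, ISBN=24, Author=V93): 3 rows → Publisher = M20, M20, M20 ✓
(Year=J, ISBN=24, Author=V93): 1 row → Publisher = M22 ✓
(Year=J, ISBN=27, Author=V39): 2 rows → Publisher = M20, M20 ✓
Two rows agree on {Year, ISBN, Author} but differ on Publisher, so {Year, ISBN, Author} → Publisher does not hold.

No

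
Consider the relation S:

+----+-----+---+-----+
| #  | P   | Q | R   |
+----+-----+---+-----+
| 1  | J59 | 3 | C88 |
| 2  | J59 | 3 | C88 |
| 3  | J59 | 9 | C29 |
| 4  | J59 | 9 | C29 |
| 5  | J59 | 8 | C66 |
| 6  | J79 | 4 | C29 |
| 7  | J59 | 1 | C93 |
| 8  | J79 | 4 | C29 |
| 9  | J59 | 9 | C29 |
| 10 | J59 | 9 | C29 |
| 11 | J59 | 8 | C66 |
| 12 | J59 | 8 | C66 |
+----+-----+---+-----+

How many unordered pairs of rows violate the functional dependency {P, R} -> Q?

0

(P=J59, R=C88): all 2 rows agree on Q — 0 pairs.
(P=J59, R=C29): all 4 rows agree on Q — 0 pairs.
(P=J59, R=C66): all 3 rows agree on Q — 0 pairs.
(P=J79, R=C29): all 2 rows agree on Q — 0 pairs.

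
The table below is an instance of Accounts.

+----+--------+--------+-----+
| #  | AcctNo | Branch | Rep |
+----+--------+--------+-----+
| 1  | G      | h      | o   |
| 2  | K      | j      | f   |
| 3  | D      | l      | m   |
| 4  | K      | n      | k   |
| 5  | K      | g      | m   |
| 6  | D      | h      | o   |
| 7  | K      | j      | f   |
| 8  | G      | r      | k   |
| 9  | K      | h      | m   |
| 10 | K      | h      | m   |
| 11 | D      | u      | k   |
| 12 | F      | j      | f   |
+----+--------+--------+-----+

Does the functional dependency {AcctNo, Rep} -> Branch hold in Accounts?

(AcctNo=G, Rep=o): row 1 → Branch = h ✓
(AcctNo=K, Rep=f): rows 2, 7 → Branch = j, j ✓
(AcctNo=D, Rep=m): row 3 → Branch = l ✓
(AcctNo=K, Rep=k): row 4 → Branch = n ✓
(AcctNo=K, Rep=m): rows 5, 9, 10 → Branch takes values {g, h} — violation
(AcctNo=D, Rep=o): row 6 → Branch = h ✓
(AcctNo=G, Rep=k): row 8 → Branch = r ✓
(AcctNo=D, Rep=k): row 11 → Branch = u ✓
(AcctNo=F, Rep=f): row 12 → Branch = j ✓
Two rows agree on {AcctNo, Rep} but differ on Branch, so {AcctNo, Rep} -> Branch does not hold.

No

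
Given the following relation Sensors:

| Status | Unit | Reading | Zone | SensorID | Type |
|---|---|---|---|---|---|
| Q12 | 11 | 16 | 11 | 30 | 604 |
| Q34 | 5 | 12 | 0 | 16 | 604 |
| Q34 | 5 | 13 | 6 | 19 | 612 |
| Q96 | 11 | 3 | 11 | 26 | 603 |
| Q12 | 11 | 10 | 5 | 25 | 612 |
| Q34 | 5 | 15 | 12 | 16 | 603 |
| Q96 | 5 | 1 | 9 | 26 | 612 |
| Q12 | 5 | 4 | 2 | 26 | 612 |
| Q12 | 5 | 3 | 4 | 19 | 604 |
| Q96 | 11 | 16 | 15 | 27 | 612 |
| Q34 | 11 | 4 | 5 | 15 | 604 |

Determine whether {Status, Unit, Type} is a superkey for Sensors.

Yes

All 11 rows have distinct {Status, Unit, Type} values, so {Status, Unit, Type} → (all attributes) holds and {Status, Unit, Type} is a superkey.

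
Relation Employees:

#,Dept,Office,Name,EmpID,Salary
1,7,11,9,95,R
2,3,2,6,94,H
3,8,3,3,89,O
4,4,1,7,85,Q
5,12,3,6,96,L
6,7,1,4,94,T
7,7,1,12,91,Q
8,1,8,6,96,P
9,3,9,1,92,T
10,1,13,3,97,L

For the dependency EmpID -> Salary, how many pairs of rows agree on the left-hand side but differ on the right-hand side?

EmpID=94: violating pairs (2,6) — 1 pair.
EmpID=96: violating pairs (5,8) — 1 pair.

2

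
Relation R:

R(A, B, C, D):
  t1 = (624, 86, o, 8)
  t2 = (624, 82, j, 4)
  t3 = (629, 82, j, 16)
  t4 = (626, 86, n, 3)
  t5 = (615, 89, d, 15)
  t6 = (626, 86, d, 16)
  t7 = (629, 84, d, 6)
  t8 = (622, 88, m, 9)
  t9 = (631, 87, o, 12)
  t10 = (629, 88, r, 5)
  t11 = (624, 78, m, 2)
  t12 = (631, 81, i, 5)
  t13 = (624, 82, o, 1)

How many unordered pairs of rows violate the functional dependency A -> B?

9

A=624: violating pairs (1,2), (1,11), (1,13), (2,11), (11,13) — 5 pairs.
A=629: violating pairs (3,7), (3,10), (7,10) — 3 pairs.
A=626: all 2 rows agree on B — 0 pairs.
A=631: violating pairs (9,12) — 1 pair.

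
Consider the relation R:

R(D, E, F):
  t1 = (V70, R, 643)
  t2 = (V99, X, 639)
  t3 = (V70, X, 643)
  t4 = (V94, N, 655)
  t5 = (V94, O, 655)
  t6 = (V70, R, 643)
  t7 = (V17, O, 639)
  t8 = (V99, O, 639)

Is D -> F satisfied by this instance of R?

Yes

D=V70: rows 1, 3, 6 → F = 643, 643, 643 ✓
D=V99: rows 2, 8 → F = 639, 639 ✓
D=V94: rows 4, 5 → F = 655, 655 ✓
D=V17: row 7 → F = 639 ✓
Every D value is associated with a single F value, so D -> F holds.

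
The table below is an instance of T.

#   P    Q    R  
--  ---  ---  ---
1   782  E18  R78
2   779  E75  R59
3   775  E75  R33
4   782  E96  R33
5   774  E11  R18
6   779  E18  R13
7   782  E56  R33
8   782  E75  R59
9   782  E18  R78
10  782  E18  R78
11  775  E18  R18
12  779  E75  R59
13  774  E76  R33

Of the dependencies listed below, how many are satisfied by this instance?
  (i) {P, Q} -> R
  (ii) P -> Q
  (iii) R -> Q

1

(i) {P, Q} -> R: every LHS value maps to a single RHS value — holds.
(ii) P -> Q: P=782: rows 1, 4, 7, 8, 9, 10 → Q takes values {E18, E96, E56, E75} — violation; P=779: rows 2, 6, 12 → Q takes values {E75, E18} — violation; P=775: rows 3, 11 → Q takes values {E75, E18} — violation; P=774: rows 5, 13 → Q takes values {E11, E76} — violation — fails.
(iii) R -> Q: R=R33: rows 3, 4, 7, 13 → Q takes values {E75, E96, E56, E76} — violation; R=R18: rows 5, 11 → Q takes values {E11, E18} — violation — fails.
1 of the 3 dependencies holds.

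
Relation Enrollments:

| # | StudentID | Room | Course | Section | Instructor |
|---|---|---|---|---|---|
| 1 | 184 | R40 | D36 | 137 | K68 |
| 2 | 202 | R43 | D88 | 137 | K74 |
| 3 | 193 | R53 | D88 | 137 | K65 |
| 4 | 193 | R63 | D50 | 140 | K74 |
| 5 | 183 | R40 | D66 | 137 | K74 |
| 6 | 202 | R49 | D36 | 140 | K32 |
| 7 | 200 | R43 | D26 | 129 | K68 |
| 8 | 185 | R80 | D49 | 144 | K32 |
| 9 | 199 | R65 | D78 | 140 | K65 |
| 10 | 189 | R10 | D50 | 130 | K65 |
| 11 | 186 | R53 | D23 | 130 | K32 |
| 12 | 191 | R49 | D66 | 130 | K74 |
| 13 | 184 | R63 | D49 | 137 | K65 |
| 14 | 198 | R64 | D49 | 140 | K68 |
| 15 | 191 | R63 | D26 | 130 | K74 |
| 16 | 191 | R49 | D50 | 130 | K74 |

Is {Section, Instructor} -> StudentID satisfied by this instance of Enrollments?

(Section=137, Instructor=K68): row 1 → StudentID = 184 ✓
(Section=137, Instructor=K74): rows 2, 5 → StudentID takes values {202, 183} — violation
(Section=137, Instructor=K65): rows 3, 13 → StudentID takes values {193, 184} — violation
(Section=140, Instructor=K74): row 4 → StudentID = 193 ✓
(Section=140, Instructor=K32): row 6 → StudentID = 202 ✓
(Section=129, Instructor=K68): row 7 → StudentID = 200 ✓
(Section=144, Instructor=K32): row 8 → StudentID = 185 ✓
(Section=140, Instructor=K65): row 9 → StudentID = 199 ✓
(Section=130, Instructor=K65): row 10 → StudentID = 189 ✓
(Section=130, Instructor=K32): row 11 → StudentID = 186 ✓
(Section=130, Instructor=K74): rows 12, 15, 16 → StudentID = 191, 191, 191 ✓
(Section=140, Instructor=K68): row 14 → StudentID = 198 ✓
Two rows agree on {Section, Instructor} but differ on StudentID, so {Section, Instructor} -> StudentID does not hold.

No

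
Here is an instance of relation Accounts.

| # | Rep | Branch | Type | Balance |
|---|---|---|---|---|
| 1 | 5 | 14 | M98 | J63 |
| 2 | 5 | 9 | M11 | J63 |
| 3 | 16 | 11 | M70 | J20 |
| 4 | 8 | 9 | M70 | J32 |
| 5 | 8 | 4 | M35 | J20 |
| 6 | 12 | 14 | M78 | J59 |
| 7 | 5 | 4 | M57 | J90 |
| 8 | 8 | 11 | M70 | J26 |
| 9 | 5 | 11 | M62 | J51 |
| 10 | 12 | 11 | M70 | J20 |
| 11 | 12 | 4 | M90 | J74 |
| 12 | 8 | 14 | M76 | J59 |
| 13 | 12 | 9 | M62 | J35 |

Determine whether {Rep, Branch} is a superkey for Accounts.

Yes

All 13 rows have distinct {Rep, Branch} values, so {Rep, Branch} → (all attributes) holds and {Rep, Branch} is a superkey.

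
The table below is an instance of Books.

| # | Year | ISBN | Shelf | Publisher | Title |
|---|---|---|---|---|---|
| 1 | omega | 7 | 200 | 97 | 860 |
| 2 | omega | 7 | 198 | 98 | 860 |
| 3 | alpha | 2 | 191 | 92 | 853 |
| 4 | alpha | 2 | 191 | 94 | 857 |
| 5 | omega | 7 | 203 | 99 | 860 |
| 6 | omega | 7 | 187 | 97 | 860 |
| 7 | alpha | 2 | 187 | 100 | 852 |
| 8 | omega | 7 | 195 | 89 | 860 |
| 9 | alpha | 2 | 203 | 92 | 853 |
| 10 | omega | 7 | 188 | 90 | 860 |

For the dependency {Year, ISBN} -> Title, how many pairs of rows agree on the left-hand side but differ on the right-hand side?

(Year=omega, ISBN=7): all 6 rows agree on Title — 0 pairs.
(Year=alpha, ISBN=2): violating pairs (3,4), (3,7), (4,7), (4,9), (7,9) — 5 pairs.

5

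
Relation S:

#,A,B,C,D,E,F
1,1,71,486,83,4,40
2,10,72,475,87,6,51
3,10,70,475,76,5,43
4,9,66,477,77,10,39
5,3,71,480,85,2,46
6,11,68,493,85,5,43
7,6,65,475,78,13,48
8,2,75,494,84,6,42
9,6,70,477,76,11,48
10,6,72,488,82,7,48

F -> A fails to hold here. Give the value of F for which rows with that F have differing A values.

F=40: row 1 → A = 1 ✓
F=51: row 2 → A = 10 ✓
F=43: rows 3, 6 → A takes values {10, 11} — violation
F=39: row 4 → A = 9 ✓
F=46: row 5 → A = 3 ✓
F=48: rows 7, 9, 10 → A = 6, 6, 6 ✓
F=42: row 8 → A = 2 ✓
The only F value with inconsistent A is F=43.

43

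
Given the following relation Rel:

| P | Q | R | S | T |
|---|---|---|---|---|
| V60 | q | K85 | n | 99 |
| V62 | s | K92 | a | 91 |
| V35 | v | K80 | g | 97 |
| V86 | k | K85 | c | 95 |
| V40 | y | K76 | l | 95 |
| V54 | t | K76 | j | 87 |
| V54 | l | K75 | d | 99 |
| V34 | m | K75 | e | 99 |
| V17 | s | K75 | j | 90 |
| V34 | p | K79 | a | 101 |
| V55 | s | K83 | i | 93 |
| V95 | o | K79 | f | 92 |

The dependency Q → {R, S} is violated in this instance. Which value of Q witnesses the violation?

Q=q: 1 row → {R,S} = (K85, n) ✓
Q=s: 3 rows → {R,S} takes values {(K92, a), (K75, j), (K83, i)} — violation
Q=v: 1 row → {R,S} = (K80, g) ✓
Q=k: 1 row → {R,S} = (K85, c) ✓
Q=y: 1 row → {R,S} = (K76, l) ✓
Q=t: 1 row → {R,S} = (K76, j) ✓
Q=l: 1 row → {R,S} = (K75, d) ✓
Q=m: 1 row → {R,S} = (K75, e) ✓
Q=p: 1 row → {R,S} = (K79, a) ✓
Q=o: 1 row → {R,S} = (K79, f) ✓
The only Q value with inconsistent RHS is Q=s.

s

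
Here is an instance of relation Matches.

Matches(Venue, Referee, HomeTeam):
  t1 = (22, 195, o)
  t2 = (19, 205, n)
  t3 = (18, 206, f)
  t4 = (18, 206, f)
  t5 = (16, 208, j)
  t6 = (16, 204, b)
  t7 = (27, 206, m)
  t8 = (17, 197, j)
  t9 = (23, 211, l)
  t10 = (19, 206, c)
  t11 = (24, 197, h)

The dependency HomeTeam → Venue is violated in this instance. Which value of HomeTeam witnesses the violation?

j

HomeTeam=o: row 1 → Venue = 22 ✓
HomeTeam=n: row 2 → Venue = 19 ✓
HomeTeam=f: rows 3, 4 → Venue = 18, 18 ✓
HomeTeam=j: rows 5, 8 → Venue takes values {16, 17} — violation
HomeTeam=b: row 6 → Venue = 16 ✓
HomeTeam=m: row 7 → Venue = 27 ✓
HomeTeam=l: row 9 → Venue = 23 ✓
HomeTeam=c: row 10 → Venue = 19 ✓
HomeTeam=h: row 11 → Venue = 24 ✓
The only HomeTeam value with inconsistent Venue is HomeTeam=j.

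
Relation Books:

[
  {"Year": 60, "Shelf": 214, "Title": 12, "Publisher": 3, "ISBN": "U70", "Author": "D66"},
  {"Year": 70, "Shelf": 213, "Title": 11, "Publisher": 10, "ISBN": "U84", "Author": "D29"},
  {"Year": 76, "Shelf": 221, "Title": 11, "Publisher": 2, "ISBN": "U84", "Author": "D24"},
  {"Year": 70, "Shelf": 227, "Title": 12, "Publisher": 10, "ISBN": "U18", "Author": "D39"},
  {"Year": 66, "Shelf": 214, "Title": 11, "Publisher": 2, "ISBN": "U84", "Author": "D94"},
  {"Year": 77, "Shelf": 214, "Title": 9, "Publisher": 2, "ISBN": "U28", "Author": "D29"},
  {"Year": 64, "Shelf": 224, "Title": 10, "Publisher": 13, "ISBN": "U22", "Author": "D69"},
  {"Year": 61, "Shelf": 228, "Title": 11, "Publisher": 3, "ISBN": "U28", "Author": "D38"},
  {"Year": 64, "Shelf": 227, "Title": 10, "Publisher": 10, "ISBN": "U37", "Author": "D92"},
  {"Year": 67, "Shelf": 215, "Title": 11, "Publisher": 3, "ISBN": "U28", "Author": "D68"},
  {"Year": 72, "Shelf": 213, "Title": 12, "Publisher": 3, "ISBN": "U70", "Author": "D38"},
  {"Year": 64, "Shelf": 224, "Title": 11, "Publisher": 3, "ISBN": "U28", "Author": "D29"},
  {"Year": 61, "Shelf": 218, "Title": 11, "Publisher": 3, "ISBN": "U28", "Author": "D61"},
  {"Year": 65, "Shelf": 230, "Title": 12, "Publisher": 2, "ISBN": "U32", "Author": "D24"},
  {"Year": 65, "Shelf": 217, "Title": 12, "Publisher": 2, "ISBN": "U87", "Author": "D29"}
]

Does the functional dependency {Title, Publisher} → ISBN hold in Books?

(Title=12, Publisher=3): 2 rows → ISBN = U70, U70 ✓
(Title=11, Publisher=10): 1 row → ISBN = U84 ✓
(Title=11, Publisher=2): 2 rows → ISBN = U84, U84 ✓
(Title=12, Publisher=10): 1 row → ISBN = U18 ✓
(Title=9, Publisher=2): 1 row → ISBN = U28 ✓
(Title=10, Publisher=13): 1 row → ISBN = U22 ✓
(Title=11, Publisher=3): 4 rows → ISBN = U28, U28, U28, U28 ✓
(Title=10, Publisher=10): 1 row → ISBN = U37 ✓
(Title=12, Publisher=2): 2 rows → ISBN takes values {U32, U87} — violation
Two rows agree on {Title, Publisher} but differ on ISBN, so {Title, Publisher} → ISBN does not hold.

No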